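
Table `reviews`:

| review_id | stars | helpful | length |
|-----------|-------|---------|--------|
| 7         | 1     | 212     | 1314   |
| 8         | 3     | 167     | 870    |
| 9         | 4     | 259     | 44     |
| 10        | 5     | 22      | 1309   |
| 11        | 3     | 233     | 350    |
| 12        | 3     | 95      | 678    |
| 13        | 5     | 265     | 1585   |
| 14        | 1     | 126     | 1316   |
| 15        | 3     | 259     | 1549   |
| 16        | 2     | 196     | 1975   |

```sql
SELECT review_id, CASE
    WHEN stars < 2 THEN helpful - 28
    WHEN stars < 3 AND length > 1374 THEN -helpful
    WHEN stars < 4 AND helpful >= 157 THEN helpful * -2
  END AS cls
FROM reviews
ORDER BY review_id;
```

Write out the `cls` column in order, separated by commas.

review_id=7: stars < 2 → 184
review_id=8: stars < 4 AND helpful >= 157 → -334
review_id=9: (no match → NULL) → NULL
review_id=10: (no match → NULL) → NULL
review_id=11: stars < 4 AND helpful >= 157 → -466
review_id=12: (no match → NULL) → NULL
review_id=13: (no match → NULL) → NULL
review_id=14: stars < 2 → 98
review_id=15: stars < 4 AND helpful >= 157 → -518
review_id=16: stars < 3 AND length > 1374 → -196

184, -334, NULL, NULL, -466, NULL, NULL, 98, -518, -196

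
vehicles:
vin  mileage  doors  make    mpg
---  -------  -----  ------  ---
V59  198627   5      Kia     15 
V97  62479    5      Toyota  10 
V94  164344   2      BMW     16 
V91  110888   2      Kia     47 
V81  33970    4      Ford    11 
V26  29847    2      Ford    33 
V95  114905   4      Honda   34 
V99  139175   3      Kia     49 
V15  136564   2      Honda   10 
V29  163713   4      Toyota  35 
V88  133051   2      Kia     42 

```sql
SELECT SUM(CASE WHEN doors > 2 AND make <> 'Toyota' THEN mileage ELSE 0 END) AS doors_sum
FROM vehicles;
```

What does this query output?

486677

vin=V59: ✓ → 198627
vin=V97: ✗
vin=V94: ✗
vin=V91: ✗
vin=V81: ✓ → 33970
vin=V26: ✗
vin=V95: ✓ → 114905
vin=V99: ✓ → 139175
vin=V15: ✗
vin=V29: ✗
vin=V88: ✗
doors_sum = 198627 + 33970 + 114905 + 139175 = 486677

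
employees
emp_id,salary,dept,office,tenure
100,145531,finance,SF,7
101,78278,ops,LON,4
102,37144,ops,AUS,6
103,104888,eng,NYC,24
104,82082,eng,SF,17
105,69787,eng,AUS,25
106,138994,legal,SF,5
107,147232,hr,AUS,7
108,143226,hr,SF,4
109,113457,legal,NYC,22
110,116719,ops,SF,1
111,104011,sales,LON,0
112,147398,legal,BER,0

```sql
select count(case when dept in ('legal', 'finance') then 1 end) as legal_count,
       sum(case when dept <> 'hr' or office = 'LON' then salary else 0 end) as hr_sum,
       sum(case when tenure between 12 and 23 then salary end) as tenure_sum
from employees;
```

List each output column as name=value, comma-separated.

[legal_count: dept in ('legal', 'finance')]
emp_id=100: ✓ → 1
emp_id=101: ✗
emp_id=102: ✗
emp_id=103: ✗
emp_id=104: ✗
emp_id=105: ✗
emp_id=106: ✓ → 1
emp_id=107: ✗
emp_id=108: ✗
emp_id=109: ✓ → 1
emp_id=110: ✗
emp_id=111: ✗
emp_id=112: ✓ → 1
legal_count = COUNT(1, 1, 1, 1) = 4
—
[hr_sum: dept <> 'hr' or office = 'LON']
emp_id=100: ✓ → 145531
emp_id=101: ✓ → 78278
emp_id=102: ✓ → 37144
emp_id=103: ✓ → 104888
emp_id=104: ✓ → 82082
emp_id=105: ✓ → 69787
emp_id=106: ✓ → 138994
emp_id=107: ✗
emp_id=108: ✗
emp_id=109: ✓ → 113457
emp_id=110: ✓ → 116719
emp_id=111: ✓ → 104011
emp_id=112: ✓ → 147398
hr_sum = 145531 + 78278 + 37144 + 104888 + 82082 + 69787 + 138994 + 113457 + 116719 + 104011 + 147398 = 1138289
—
[tenure_sum: tenure between 12 and 23]
emp_id=100: ✗
emp_id=101: ✗
emp_id=102: ✗
emp_id=103: ✗
emp_id=104: ✓ → 82082
emp_id=105: ✗
emp_id=106: ✗
emp_id=107: ✗
emp_id=108: ✗
emp_id=109: ✓ → 113457
emp_id=110: ✗
emp_id=111: ✗
emp_id=112: ✗
tenure_sum = 82082 + 113457 = 195539

legal_count=4, hr_sum=1138289, tenure_sum=195539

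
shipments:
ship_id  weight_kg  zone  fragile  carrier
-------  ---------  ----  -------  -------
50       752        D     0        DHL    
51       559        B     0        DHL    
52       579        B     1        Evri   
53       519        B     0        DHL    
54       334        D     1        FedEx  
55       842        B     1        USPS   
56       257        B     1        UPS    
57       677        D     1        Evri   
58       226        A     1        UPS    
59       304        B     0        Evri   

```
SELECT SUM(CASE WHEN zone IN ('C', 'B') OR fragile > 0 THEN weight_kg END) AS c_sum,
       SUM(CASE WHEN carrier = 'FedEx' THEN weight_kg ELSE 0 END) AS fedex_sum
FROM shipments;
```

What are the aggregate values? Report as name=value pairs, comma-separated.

c_sum=4297, fedex_sum=334

[c_sum: zone IN ('C', 'B') OR fragile > 0]
ship_id=50: ✗
ship_id=51: ✓ → 559
ship_id=52: ✓ → 579
ship_id=53: ✓ → 519
ship_id=54: ✓ → 334
ship_id=55: ✓ → 842
ship_id=56: ✓ → 257
ship_id=57: ✓ → 677
ship_id=58: ✓ → 226
ship_id=59: ✓ → 304
c_sum = 559 + 579 + 519 + 334 + 842 + 257 + 677 + 226 + 304 = 4297
—
[fedex_sum: carrier = 'FedEx']
ship_id=50: ✗
ship_id=51: ✗
ship_id=52: ✗
ship_id=53: ✗
ship_id=54: ✓ → 334
ship_id=55: ✗
ship_id=56: ✗
ship_id=57: ✗
ship_id=58: ✗
ship_id=59: ✗
fedex_sum = 334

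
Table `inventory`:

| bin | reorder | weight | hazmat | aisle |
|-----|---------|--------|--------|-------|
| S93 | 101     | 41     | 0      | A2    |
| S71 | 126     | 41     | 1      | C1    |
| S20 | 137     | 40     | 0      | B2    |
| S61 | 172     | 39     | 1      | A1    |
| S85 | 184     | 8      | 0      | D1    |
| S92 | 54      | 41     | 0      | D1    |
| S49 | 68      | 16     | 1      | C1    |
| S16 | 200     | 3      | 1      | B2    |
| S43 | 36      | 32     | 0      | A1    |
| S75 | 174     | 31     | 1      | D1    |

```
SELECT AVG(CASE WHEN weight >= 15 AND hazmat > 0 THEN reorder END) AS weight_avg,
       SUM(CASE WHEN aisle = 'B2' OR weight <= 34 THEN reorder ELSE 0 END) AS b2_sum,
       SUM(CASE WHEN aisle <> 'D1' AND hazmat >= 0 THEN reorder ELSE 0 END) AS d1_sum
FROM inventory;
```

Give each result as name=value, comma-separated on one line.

[weight_avg: weight >= 15 AND hazmat > 0]
bin=S93: ✗
bin=S71: ✓ → 126
bin=S20: ✗
bin=S61: ✓ → 172
bin=S85: ✗
bin=S92: ✗
bin=S49: ✓ → 68
bin=S16: ✗
bin=S43: ✗
bin=S75: ✓ → 174
weight_avg = (126 + 172 + 68 + 174) / 4 = 135
—
[b2_sum: aisle = 'B2' OR weight <= 34]
bin=S93: ✗
bin=S71: ✗
bin=S20: ✓ → 137
bin=S61: ✗
bin=S85: ✓ → 184
bin=S92: ✗
bin=S49: ✓ → 68
bin=S16: ✓ → 200
bin=S43: ✓ → 36
bin=S75: ✓ → 174
b2_sum = 137 + 184 + 68 + 200 + 36 + 174 = 799
—
[d1_sum: aisle <> 'D1' AND hazmat >= 0]
bin=S93: ✓ → 101
bin=S71: ✓ → 126
bin=S20: ✓ → 137
bin=S61: ✓ → 172
bin=S85: ✗
bin=S92: ✗
bin=S49: ✓ → 68
bin=S16: ✓ → 200
bin=S43: ✓ → 36
bin=S75: ✗
d1_sum = 101 + 126 + 137 + 172 + 68 + 200 + 36 = 840

weight_avg=135, b2_sum=799, d1_sum=840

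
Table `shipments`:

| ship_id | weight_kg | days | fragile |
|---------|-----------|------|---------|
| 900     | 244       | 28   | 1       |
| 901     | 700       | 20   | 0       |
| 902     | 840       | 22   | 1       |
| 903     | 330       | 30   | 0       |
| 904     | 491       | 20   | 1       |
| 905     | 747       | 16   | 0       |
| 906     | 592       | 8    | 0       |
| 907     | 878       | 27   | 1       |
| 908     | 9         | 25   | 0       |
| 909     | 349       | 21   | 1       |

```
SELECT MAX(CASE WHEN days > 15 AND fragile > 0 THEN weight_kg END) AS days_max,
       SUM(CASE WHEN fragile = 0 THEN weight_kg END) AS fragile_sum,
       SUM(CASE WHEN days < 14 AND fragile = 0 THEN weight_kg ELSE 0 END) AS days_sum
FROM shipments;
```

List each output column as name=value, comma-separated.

[days_max: days > 15 AND fragile > 0]
ship_id=900: ✓ → 244
ship_id=901: ✗
ship_id=902: ✓ → 840
ship_id=903: ✗
ship_id=904: ✓ → 491
ship_id=905: ✗
ship_id=906: ✗
ship_id=907: ✓ → 878
ship_id=908: ✗
ship_id=909: ✓ → 349
days_max = MAX(244, 840, 491, 878, 349) = 878
—
[fragile_sum: fragile = 0]
ship_id=900: ✗
ship_id=901: ✓ → 700
ship_id=902: ✗
ship_id=903: ✓ → 330
ship_id=904: ✗
ship_id=905: ✓ → 747
ship_id=906: ✓ → 592
ship_id=907: ✗
ship_id=908: ✓ → 9
ship_id=909: ✗
fragile_sum = 700 + 330 + 747 + 592 + 9 = 2378
—
[days_sum: days < 14 AND fragile = 0]
ship_id=900: ✗
ship_id=901: ✗
ship_id=902: ✗
ship_id=903: ✗
ship_id=904: ✗
ship_id=905: ✗
ship_id=906: ✓ → 592
ship_id=907: ✗
ship_id=908: ✗
ship_id=909: ✗
days_sum = 592

days_max=878, fragile_sum=2378, days_sum=592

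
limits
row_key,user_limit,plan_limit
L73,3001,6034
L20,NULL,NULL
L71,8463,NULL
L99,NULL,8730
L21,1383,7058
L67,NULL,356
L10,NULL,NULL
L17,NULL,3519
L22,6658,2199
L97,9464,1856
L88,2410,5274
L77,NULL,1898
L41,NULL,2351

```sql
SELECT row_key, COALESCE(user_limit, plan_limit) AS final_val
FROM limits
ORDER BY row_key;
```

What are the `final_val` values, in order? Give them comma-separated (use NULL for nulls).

NULL, 3519, NULL, 1383, 6658, 2351, 356, 8463, 3001, 1898, 2410, 9464, 8730

row_key=L10: user_limit=NULL, plan_limit=NULL (all NULL) → NULL
row_key=L17: user_limit=NULL, plan_limit=3519 → 3519
row_key=L20: user_limit=NULL, plan_limit=NULL (all NULL) → NULL
row_key=L21: user_limit=1383 → 1383
row_key=L22: user_limit=6658 → 6658
row_key=L41: user_limit=NULL, plan_limit=2351 → 2351
row_key=L67: user_limit=NULL, plan_limit=356 → 356
row_key=L71: user_limit=8463 → 8463
row_key=L73: user_limit=3001 → 3001
row_key=L77: user_limit=NULL, plan_limit=1898 → 1898
row_key=L88: user_limit=2410 → 2410
row_key=L97: user_limit=9464 → 9464
row_key=L99: user_limit=NULL, plan_limit=8730 → 8730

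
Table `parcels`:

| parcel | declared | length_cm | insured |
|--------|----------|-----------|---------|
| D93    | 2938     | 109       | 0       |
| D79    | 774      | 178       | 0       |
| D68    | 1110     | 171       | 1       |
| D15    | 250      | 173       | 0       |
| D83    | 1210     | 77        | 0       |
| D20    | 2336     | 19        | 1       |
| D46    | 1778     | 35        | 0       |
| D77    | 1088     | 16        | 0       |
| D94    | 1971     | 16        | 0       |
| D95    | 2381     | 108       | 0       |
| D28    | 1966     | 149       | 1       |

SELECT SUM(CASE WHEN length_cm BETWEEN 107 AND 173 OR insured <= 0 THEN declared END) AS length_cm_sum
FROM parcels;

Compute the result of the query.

parcel=D93: ✓ → 2938
parcel=D79: ✓ → 774
parcel=D68: ✓ → 1110
parcel=D15: ✓ → 250
parcel=D83: ✓ → 1210
parcel=D20: ✗
parcel=D46: ✓ → 1778
parcel=D77: ✓ → 1088
parcel=D94: ✓ → 1971
parcel=D95: ✓ → 2381
parcel=D28: ✓ → 1966
length_cm_sum = 2938 + 774 + 1110 + 250 + 1210 + 1778 + 1088 + 1971 + 2381 + 1966 = 15466

15466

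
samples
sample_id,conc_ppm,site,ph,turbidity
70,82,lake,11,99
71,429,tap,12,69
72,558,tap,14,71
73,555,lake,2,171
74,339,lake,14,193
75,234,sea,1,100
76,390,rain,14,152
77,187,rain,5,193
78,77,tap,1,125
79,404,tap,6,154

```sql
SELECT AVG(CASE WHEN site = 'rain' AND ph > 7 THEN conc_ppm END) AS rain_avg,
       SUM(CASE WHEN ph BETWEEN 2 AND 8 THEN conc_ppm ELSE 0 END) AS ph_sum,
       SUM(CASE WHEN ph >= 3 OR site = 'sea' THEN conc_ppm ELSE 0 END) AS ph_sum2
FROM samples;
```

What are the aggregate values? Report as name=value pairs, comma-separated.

rain_avg=390, ph_sum=1146, ph_sum2=2623

[rain_avg: site = 'rain' AND ph > 7]
sample_id=70: ✗
sample_id=71: ✗
sample_id=72: ✗
sample_id=73: ✗
sample_id=74: ✗
sample_id=75: ✗
sample_id=76: ✓ → 390
sample_id=77: ✗
sample_id=78: ✗
sample_id=79: ✗
rain_avg = 390
—
[ph_sum: ph BETWEEN 2 AND 8]
sample_id=70: ✗
sample_id=71: ✗
sample_id=72: ✗
sample_id=73: ✓ → 555
sample_id=74: ✗
sample_id=75: ✗
sample_id=76: ✗
sample_id=77: ✓ → 187
sample_id=78: ✗
sample_id=79: ✓ → 404
ph_sum = 555 + 187 + 404 = 1146
—
[ph_sum2: ph >= 3 OR site = 'sea']
sample_id=70: ✓ → 82
sample_id=71: ✓ → 429
sample_id=72: ✓ → 558
sample_id=73: ✗
sample_id=74: ✓ → 339
sample_id=75: ✓ → 234
sample_id=76: ✓ → 390
sample_id=77: ✓ → 187
sample_id=78: ✗
sample_id=79: ✓ → 404
ph_sum2 = 82 + 429 + 558 + 339 + 234 + 390 + 187 + 404 = 2623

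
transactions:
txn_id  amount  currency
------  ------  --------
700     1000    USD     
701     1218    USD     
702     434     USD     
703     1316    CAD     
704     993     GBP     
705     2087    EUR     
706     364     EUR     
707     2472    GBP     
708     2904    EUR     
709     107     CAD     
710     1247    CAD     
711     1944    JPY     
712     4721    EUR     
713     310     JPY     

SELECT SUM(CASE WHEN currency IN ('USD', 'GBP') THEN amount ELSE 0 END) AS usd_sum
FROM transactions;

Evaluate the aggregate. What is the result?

6117

txn_id=700: ✓ → 1000
txn_id=701: ✓ → 1218
txn_id=702: ✓ → 434
txn_id=703: ✗
txn_id=704: ✓ → 993
txn_id=705: ✗
txn_id=706: ✗
txn_id=707: ✓ → 2472
txn_id=708: ✗
txn_id=709: ✗
txn_id=710: ✗
txn_id=711: ✗
txn_id=712: ✗
txn_id=713: ✗
usd_sum = 1000 + 1218 + 434 + 993 + 2472 = 6117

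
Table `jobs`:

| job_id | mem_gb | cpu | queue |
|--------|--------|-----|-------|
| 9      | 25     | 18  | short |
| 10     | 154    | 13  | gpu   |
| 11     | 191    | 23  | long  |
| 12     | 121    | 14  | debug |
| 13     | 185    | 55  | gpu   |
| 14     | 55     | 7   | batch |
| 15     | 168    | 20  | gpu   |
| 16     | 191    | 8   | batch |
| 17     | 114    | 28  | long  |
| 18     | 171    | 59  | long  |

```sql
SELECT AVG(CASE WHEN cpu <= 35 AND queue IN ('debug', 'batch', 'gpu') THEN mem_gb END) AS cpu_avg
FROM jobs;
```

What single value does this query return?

job_id=9: ✗
job_id=10: ✓ → 154
job_id=11: ✗
job_id=12: ✓ → 121
job_id=13: ✗
job_id=14: ✓ → 55
job_id=15: ✓ → 168
job_id=16: ✓ → 191
job_id=17: ✗
job_id=18: ✗
cpu_avg = (154 + 121 + 55 + 168 + 191) / 5 = 137.8

137.8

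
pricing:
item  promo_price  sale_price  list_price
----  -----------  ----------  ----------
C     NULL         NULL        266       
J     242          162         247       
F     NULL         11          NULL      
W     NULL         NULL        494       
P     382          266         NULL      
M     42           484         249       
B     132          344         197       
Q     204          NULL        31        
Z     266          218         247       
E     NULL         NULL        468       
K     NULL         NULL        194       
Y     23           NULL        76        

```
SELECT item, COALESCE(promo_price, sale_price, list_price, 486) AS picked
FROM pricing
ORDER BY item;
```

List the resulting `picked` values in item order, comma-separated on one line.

item=B: promo_price=132 → 132
item=C: promo_price=NULL, sale_price=NULL, list_price=266 → 266
item=E: promo_price=NULL, sale_price=NULL, list_price=468 → 468
item=F: promo_price=NULL, sale_price=11 → 11
item=J: promo_price=242 → 242
item=K: promo_price=NULL, sale_price=NULL, list_price=194 → 194
item=M: promo_price=42 → 42
item=P: promo_price=382 → 382
item=Q: promo_price=204 → 204
item=W: promo_price=NULL, sale_price=NULL, list_price=494 → 494
item=Y: promo_price=23 → 23
item=Z: promo_price=266 → 266

132, 266, 468, 11, 242, 194, 42, 382, 204, 494, 23, 266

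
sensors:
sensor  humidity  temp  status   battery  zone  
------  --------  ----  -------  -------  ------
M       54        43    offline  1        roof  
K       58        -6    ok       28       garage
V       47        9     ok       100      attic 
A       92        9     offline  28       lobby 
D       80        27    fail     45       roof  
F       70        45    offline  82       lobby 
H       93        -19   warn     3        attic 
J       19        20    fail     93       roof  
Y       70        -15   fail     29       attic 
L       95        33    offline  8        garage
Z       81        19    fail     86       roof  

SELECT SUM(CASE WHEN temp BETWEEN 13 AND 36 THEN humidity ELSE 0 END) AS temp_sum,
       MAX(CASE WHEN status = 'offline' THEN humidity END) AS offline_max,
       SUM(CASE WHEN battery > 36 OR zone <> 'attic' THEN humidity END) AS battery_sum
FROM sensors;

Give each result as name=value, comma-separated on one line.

temp_sum=275, offline_max=95, battery_sum=596

[temp_sum: temp BETWEEN 13 AND 36]
sensor=M: ✗
sensor=K: ✗
sensor=V: ✗
sensor=A: ✗
sensor=D: ✓ → 80
sensor=F: ✗
sensor=H: ✗
sensor=J: ✓ → 19
sensor=Y: ✗
sensor=L: ✓ → 95
sensor=Z: ✓ → 81
temp_sum = 80 + 19 + 95 + 81 = 275
—
[offline_max: status = 'offline']
sensor=M: ✓ → 54
sensor=K: ✗
sensor=V: ✗
sensor=A: ✓ → 92
sensor=D: ✗
sensor=F: ✓ → 70
sensor=H: ✗
sensor=J: ✗
sensor=Y: ✗
sensor=L: ✓ → 95
sensor=Z: ✗
offline_max = MAX(54, 92, 70, 95) = 95
—
[battery_sum: battery > 36 OR zone <> 'attic']
sensor=M: ✓ → 54
sensor=K: ✓ → 58
sensor=V: ✓ → 47
sensor=A: ✓ → 92
sensor=D: ✓ → 80
sensor=F: ✓ → 70
sensor=H: ✗
sensor=J: ✓ → 19
sensor=Y: ✗
sensor=L: ✓ → 95
sensor=Z: ✓ → 81
battery_sum = 54 + 58 + 47 + 92 + 80 + 70 + 19 + 95 + 81 = 596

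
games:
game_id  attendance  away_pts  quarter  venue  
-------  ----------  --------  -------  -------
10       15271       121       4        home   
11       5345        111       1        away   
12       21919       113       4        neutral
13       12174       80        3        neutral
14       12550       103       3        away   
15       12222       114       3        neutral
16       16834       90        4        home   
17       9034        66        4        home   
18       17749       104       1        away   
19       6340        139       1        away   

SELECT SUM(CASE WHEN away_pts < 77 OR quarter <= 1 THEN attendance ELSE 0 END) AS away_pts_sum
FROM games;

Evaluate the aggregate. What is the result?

38468

game_id=10: ✗
game_id=11: ✓ → 5345
game_id=12: ✗
game_id=13: ✗
game_id=14: ✗
game_id=15: ✗
game_id=16: ✗
game_id=17: ✓ → 9034
game_id=18: ✓ → 17749
game_id=19: ✓ → 6340
away_pts_sum = 5345 + 9034 + 17749 + 6340 = 38468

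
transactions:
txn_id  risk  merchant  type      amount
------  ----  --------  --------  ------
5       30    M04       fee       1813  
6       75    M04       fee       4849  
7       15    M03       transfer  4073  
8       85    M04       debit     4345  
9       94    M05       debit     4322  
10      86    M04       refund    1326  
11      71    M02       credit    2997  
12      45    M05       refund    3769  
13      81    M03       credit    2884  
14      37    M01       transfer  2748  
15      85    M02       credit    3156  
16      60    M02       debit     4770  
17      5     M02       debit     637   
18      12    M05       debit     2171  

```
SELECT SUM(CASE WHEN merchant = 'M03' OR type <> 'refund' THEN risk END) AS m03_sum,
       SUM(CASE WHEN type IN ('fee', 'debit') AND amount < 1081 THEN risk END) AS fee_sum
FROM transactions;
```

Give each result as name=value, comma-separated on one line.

m03_sum=650, fee_sum=5

[m03_sum: merchant = 'M03' OR type <> 'refund']
txn_id=5: ✓ → 30
txn_id=6: ✓ → 75
txn_id=7: ✓ → 15
txn_id=8: ✓ → 85
txn_id=9: ✓ → 94
txn_id=10: ✗
txn_id=11: ✓ → 71
txn_id=12: ✗
txn_id=13: ✓ → 81
txn_id=14: ✓ → 37
txn_id=15: ✓ → 85
txn_id=16: ✓ → 60
txn_id=17: ✓ → 5
txn_id=18: ✓ → 12
m03_sum = 30 + 75 + 15 + 85 + 94 + 71 + 81 + 37 + 85 + 60 + 5 + 12 = 650
—
[fee_sum: type IN ('fee', 'debit') AND amount < 1081]
txn_id=5: ✗
txn_id=6: ✗
txn_id=7: ✗
txn_id=8: ✗
txn_id=9: ✗
txn_id=10: ✗
txn_id=11: ✗
txn_id=12: ✗
txn_id=13: ✗
txn_id=14: ✗
txn_id=15: ✗
txn_id=16: ✗
txn_id=17: ✓ → 5
txn_id=18: ✗
fee_sum = 5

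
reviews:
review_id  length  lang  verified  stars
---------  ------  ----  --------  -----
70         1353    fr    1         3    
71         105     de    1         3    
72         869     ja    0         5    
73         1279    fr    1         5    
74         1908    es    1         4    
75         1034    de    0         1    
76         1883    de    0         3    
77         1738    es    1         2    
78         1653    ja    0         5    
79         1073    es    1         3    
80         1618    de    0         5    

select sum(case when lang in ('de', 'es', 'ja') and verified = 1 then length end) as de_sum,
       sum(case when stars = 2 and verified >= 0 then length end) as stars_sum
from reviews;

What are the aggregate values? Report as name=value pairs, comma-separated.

[de_sum: lang in ('de', 'es', 'ja') and verified = 1]
review_id=70: ✗
review_id=71: ✓ → 105
review_id=72: ✗
review_id=73: ✗
review_id=74: ✓ → 1908
review_id=75: ✗
review_id=76: ✗
review_id=77: ✓ → 1738
review_id=78: ✗
review_id=79: ✓ → 1073
review_id=80: ✗
de_sum = 105 + 1908 + 1738 + 1073 = 4824
—
[stars_sum: stars = 2 and verified >= 0]
review_id=70: ✗
review_id=71: ✗
review_id=72: ✗
review_id=73: ✗
review_id=74: ✗
review_id=75: ✗
review_id=76: ✗
review_id=77: ✓ → 1738
review_id=78: ✗
review_id=79: ✗
review_id=80: ✗
stars_sum = 1738

de_sum=4824, stars_sum=1738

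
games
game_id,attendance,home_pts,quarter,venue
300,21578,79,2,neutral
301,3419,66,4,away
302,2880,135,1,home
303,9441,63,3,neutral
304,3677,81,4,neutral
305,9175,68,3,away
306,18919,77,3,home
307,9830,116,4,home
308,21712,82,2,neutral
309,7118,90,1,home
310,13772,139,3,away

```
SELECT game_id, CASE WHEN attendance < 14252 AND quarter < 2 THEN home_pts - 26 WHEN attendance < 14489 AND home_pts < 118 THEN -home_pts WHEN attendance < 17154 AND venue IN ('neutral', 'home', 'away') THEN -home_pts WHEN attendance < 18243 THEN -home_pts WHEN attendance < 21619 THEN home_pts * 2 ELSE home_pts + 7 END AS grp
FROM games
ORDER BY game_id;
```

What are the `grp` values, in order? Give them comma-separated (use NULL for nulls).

game_id=300: attendance < 21619 → 158
game_id=301: attendance < 14489 AND home_pts < 118 → -66
game_id=302: attendance < 14252 AND quarter < 2 → 109
game_id=303: attendance < 14489 AND home_pts < 118 → -63
game_id=304: attendance < 14489 AND home_pts < 118 → -81
game_id=305: attendance < 14489 AND home_pts < 118 → -68
game_id=306: attendance < 21619 → 154
game_id=307: attendance < 14489 AND home_pts < 118 → -116
game_id=308: ELSE → 89
game_id=309: attendance < 14252 AND quarter < 2 → 64
game_id=310: attendance < 17154 AND venue IN ('neutral', 'home', 'away') → -139

158, -66, 109, -63, -81, -68, 154, -116, 89, 64, -139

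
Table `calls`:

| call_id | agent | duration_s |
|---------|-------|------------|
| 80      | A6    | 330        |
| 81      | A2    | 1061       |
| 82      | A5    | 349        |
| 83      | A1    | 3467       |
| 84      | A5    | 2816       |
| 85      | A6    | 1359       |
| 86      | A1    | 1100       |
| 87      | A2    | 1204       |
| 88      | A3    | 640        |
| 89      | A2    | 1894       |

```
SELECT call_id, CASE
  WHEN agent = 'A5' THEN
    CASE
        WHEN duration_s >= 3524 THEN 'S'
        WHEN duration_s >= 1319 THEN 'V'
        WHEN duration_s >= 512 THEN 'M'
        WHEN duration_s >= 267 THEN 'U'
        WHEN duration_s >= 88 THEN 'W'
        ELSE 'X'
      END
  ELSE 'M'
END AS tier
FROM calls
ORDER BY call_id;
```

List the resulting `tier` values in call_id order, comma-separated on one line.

M, M, U, M, V, M, M, M, M, M

call_id=80: agent='A6' → outer ELSE → M
call_id=81: agent='A2' → outer ELSE → M
call_id=82: agent='A5' → inner[duration_s >= 267] → U
call_id=83: agent='A1' → outer ELSE → M
call_id=84: agent='A5' → inner[duration_s >= 1319] → V
call_id=85: agent='A6' → outer ELSE → M
call_id=86: agent='A1' → outer ELSE → M
call_id=87: agent='A2' → outer ELSE → M
call_id=88: agent='A3' → outer ELSE → M
call_id=89: agent='A2' → outer ELSE → M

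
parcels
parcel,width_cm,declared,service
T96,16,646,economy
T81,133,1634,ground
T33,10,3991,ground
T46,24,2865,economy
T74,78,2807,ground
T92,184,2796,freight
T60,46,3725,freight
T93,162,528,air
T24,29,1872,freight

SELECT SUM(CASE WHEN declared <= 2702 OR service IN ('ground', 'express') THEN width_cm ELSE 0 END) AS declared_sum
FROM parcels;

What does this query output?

parcel=T96: ✓ → 16
parcel=T81: ✓ → 133
parcel=T33: ✓ → 10
parcel=T46: ✗
parcel=T74: ✓ → 78
parcel=T92: ✗
parcel=T60: ✗
parcel=T93: ✓ → 162
parcel=T24: ✓ → 29
declared_sum = 16 + 133 + 10 + 78 + 162 + 29 = 428

428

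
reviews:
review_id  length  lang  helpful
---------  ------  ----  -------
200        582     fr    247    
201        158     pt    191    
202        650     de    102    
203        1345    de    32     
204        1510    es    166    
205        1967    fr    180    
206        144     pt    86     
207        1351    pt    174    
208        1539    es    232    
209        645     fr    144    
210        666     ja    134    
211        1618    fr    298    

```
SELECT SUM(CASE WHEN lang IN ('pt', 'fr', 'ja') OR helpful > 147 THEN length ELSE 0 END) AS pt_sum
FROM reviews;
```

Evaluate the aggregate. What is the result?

review_id=200: ✓ → 582
review_id=201: ✓ → 158
review_id=202: ✗
review_id=203: ✗
review_id=204: ✓ → 1510
review_id=205: ✓ → 1967
review_id=206: ✓ → 144
review_id=207: ✓ → 1351
review_id=208: ✓ → 1539
review_id=209: ✓ → 645
review_id=210: ✓ → 666
review_id=211: ✓ → 1618
pt_sum = 582 + 158 + 1510 + 1967 + 144 + 1351 + 1539 + 645 + 666 + 1618 = 10180

10180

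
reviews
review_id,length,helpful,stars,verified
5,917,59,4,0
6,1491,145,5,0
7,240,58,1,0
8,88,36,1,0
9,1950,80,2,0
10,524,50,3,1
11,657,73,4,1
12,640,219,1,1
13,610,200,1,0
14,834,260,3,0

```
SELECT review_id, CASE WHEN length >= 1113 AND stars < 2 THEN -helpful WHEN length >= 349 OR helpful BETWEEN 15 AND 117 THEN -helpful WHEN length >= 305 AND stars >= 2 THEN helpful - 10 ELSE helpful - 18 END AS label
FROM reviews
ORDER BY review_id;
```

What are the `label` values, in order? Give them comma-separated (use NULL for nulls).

review_id=5: length >= 349 OR helpful BETWEEN 15 AND 117 → -59
review_id=6: length >= 349 OR helpful BETWEEN 15 AND 117 → -145
review_id=7: length >= 349 OR helpful BETWEEN 15 AND 117 → -58
review_id=8: length >= 349 OR helpful BETWEEN 15 AND 117 → -36
review_id=9: length >= 349 OR helpful BETWEEN 15 AND 117 → -80
review_id=10: length >= 349 OR helpful BETWEEN 15 AND 117 → -50
review_id=11: length >= 349 OR helpful BETWEEN 15 AND 117 → -73
review_id=12: length >= 349 OR helpful BETWEEN 15 AND 117 → -219
review_id=13: length >= 349 OR helpful BETWEEN 15 AND 117 → -200
review_id=14: length >= 349 OR helpful BETWEEN 15 AND 117 → -260

-59, -145, -58, -36, -80, -50, -73, -219, -200, -260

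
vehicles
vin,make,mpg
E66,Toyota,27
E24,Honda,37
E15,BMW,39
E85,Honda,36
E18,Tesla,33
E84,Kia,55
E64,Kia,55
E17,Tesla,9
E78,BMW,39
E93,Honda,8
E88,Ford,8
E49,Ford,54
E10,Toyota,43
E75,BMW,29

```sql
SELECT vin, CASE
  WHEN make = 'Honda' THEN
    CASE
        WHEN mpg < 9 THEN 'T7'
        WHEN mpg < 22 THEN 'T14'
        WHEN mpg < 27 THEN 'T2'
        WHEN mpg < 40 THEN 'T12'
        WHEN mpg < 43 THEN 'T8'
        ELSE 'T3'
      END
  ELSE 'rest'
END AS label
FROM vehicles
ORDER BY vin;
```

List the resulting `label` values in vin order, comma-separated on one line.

vin=E10: make='Toyota' → outer ELSE → rest
vin=E15: make='BMW' → outer ELSE → rest
vin=E17: make='Tesla' → outer ELSE → rest
vin=E18: make='Tesla' → outer ELSE → rest
vin=E24: make='Honda' → inner[mpg < 40] → T12
vin=E49: make='Ford' → outer ELSE → rest
vin=E64: make='Kia' → outer ELSE → rest
vin=E66: make='Toyota' → outer ELSE → rest
vin=E75: make='BMW' → outer ELSE → rest
vin=E78: make='BMW' → outer ELSE → rest
vin=E84: make='Kia' → outer ELSE → rest
vin=E85: make='Honda' → inner[mpg < 40] → T12
vin=E88: make='Ford' → outer ELSE → rest
vin=E93: make='Honda' → inner[mpg < 9] → T7

rest, rest, rest, rest, T12, rest, rest, rest, rest, rest, rest, T12, rest, T7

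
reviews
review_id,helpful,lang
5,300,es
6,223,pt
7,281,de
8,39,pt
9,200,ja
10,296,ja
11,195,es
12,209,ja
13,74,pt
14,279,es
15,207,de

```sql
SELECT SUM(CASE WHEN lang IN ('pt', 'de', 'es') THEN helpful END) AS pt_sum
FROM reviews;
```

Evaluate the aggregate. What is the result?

1598

review_id=5: ✓ → 300
review_id=6: ✓ → 223
review_id=7: ✓ → 281
review_id=8: ✓ → 39
review_id=9: ✗
review_id=10: ✗
review_id=11: ✓ → 195
review_id=12: ✗
review_id=13: ✓ → 74
review_id=14: ✓ → 279
review_id=15: ✓ → 207
pt_sum = 300 + 223 + 281 + 39 + 195 + 74 + 279 + 207 = 1598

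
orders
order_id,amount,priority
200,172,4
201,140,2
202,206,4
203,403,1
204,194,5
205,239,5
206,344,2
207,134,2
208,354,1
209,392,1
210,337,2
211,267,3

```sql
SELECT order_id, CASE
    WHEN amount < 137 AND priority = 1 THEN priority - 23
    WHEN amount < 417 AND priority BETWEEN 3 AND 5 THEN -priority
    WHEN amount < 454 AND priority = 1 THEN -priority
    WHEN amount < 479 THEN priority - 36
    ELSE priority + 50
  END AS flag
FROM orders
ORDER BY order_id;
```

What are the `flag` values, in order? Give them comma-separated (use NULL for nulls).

-4, -34, -4, -1, -5, -5, -34, -34, -1, -1, -34, -3

order_id=200: amount < 417 AND priority BETWEEN 3 AND 5 → -4
order_id=201: amount < 479 → -34
order_id=202: amount < 417 AND priority BETWEEN 3 AND 5 → -4
order_id=203: amount < 454 AND priority = 1 → -1
order_id=204: amount < 417 AND priority BETWEEN 3 AND 5 → -5
order_id=205: amount < 417 AND priority BETWEEN 3 AND 5 → -5
order_id=206: amount < 479 → -34
order_id=207: amount < 479 → -34
order_id=208: amount < 454 AND priority = 1 → -1
order_id=209: amount < 454 AND priority = 1 → -1
order_id=210: amount < 479 → -34
order_id=211: amount < 417 AND priority BETWEEN 3 AND 5 → -3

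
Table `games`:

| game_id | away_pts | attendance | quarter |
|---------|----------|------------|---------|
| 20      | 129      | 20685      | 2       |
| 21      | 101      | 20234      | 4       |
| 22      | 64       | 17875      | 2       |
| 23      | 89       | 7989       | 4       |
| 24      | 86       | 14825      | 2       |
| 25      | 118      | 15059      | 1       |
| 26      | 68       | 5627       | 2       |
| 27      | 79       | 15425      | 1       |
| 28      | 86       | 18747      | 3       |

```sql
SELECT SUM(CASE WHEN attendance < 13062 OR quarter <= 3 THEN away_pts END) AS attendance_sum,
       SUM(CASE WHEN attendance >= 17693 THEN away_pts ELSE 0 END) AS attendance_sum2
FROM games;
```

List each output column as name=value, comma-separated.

attendance_sum=719, attendance_sum2=380

[attendance_sum: attendance < 13062 OR quarter <= 3]
game_id=20: ✓ → 129
game_id=21: ✗
game_id=22: ✓ → 64
game_id=23: ✓ → 89
game_id=24: ✓ → 86
game_id=25: ✓ → 118
game_id=26: ✓ → 68
game_id=27: ✓ → 79
game_id=28: ✓ → 86
attendance_sum = 129 + 64 + 89 + 86 + 118 + 68 + 79 + 86 = 719
—
[attendance_sum2: attendance >= 17693]
game_id=20: ✓ → 129
game_id=21: ✓ → 101
game_id=22: ✓ → 64
game_id=23: ✗
game_id=24: ✗
game_id=25: ✗
game_id=26: ✗
game_id=27: ✗
game_id=28: ✓ → 86
attendance_sum2 = 129 + 101 + 64 + 86 = 380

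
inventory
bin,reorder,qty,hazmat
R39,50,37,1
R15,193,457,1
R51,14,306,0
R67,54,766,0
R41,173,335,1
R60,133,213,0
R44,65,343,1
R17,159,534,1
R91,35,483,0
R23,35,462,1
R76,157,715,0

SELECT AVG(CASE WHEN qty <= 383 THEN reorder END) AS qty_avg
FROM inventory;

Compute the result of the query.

bin=R39: ✓ → 50
bin=R15: ✗
bin=R51: ✓ → 14
bin=R67: ✗
bin=R41: ✓ → 173
bin=R60: ✓ → 133
bin=R44: ✓ → 65
bin=R17: ✗
bin=R91: ✗
bin=R23: ✗
bin=R76: ✗
qty_avg = (50 + 14 + 173 + 133 + 65) / 5 = 87

87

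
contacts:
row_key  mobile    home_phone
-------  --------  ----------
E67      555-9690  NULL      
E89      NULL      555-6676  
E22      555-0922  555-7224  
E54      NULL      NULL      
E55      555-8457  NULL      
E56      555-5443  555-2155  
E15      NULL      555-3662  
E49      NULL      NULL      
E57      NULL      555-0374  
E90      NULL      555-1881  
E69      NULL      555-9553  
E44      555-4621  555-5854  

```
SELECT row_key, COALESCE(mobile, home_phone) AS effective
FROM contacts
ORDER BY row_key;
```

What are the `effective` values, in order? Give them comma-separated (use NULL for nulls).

555-3662, 555-0922, 555-4621, NULL, NULL, 555-8457, 555-5443, 555-0374, 555-9690, 555-9553, 555-6676, 555-1881

row_key=E15: mobile=NULL, home_phone=555-3662 → 555-3662
row_key=E22: mobile=555-0922 → 555-0922
row_key=E44: mobile=555-4621 → 555-4621
row_key=E49: mobile=NULL, home_phone=NULL (all NULL) → NULL
row_key=E54: mobile=NULL, home_phone=NULL (all NULL) → NULL
row_key=E55: mobile=555-8457 → 555-8457
row_key=E56: mobile=555-5443 → 555-5443
row_key=E57: mobile=NULL, home_phone=555-0374 → 555-0374
row_key=E67: mobile=555-9690 → 555-9690
row_key=E69: mobile=NULL, home_phone=555-9553 → 555-9553
row_key=E89: mobile=NULL, home_phone=555-6676 → 555-6676
row_key=E90: mobile=NULL, home_phone=555-1881 → 555-1881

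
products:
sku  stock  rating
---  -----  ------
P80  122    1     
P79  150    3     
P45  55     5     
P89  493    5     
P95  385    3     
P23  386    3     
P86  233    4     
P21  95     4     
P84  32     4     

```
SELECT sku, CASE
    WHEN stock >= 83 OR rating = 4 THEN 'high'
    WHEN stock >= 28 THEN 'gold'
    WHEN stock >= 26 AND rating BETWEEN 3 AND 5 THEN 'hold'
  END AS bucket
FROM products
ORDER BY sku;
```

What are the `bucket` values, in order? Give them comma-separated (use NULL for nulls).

high, high, gold, high, high, high, high, high, high

sku=P21: stock >= 83 OR rating = 4 → high
sku=P23: stock >= 83 OR rating = 4 → high
sku=P45: stock >= 28 → gold
sku=P79: stock >= 83 OR rating = 4 → high
sku=P80: stock >= 83 OR rating = 4 → high
sku=P84: stock >= 83 OR rating = 4 → high
sku=P86: stock >= 83 OR rating = 4 → high
sku=P89: stock >= 83 OR rating = 4 → high
sku=P95: stock >= 83 OR rating = 4 → high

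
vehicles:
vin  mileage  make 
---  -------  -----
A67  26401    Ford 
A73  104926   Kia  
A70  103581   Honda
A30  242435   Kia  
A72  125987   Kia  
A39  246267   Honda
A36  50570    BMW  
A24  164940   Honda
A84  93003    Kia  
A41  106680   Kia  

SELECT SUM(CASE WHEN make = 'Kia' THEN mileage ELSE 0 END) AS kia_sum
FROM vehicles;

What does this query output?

673031

vin=A67: ✗
vin=A73: ✓ → 104926
vin=A70: ✗
vin=A30: ✓ → 242435
vin=A72: ✓ → 125987
vin=A39: ✗
vin=A36: ✗
vin=A24: ✗
vin=A84: ✓ → 93003
vin=A41: ✓ → 106680
kia_sum = 104926 + 242435 + 125987 + 93003 + 106680 = 673031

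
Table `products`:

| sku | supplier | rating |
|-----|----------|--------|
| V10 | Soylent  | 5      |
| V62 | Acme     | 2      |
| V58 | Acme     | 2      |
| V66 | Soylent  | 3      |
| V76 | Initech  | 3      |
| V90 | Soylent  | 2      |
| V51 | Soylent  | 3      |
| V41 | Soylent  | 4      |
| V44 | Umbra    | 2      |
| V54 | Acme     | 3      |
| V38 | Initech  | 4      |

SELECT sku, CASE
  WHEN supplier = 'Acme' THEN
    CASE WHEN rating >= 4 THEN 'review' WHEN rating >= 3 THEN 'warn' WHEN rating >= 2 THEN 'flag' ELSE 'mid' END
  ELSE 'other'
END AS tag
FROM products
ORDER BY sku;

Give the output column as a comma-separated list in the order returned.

other, other, other, other, other, warn, flag, flag, other, other, other

sku=V10: supplier='Soylent' → outer ELSE → other
sku=V38: supplier='Initech' → outer ELSE → other
sku=V41: supplier='Soylent' → outer ELSE → other
sku=V44: supplier='Umbra' → outer ELSE → other
sku=V51: supplier='Soylent' → outer ELSE → other
sku=V54: supplier='Acme' → inner[rating >= 3] → warn
sku=V58: supplier='Acme' → inner[rating >= 2] → flag
sku=V62: supplier='Acme' → inner[rating >= 2] → flag
sku=V66: supplier='Soylent' → outer ELSE → other
sku=V76: supplier='Initech' → outer ELSE → other
sku=V90: supplier='Soylent' → outer ELSE → other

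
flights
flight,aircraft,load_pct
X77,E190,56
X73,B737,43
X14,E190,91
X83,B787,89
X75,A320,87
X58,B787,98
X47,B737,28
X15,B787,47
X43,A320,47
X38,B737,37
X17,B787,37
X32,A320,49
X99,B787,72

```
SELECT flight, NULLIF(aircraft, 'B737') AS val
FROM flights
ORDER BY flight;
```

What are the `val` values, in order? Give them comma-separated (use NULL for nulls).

E190, B787, B787, A320, NULL, A320, NULL, B787, NULL, A320, E190, B787, B787

flight=X14: aircraft=E190 vs B737: differ → E190
flight=X15: aircraft=B787 vs B737: differ → B787
flight=X17: aircraft=B787 vs B737: differ → B787
flight=X32: aircraft=A320 vs B737: differ → A320
flight=X38: aircraft=B737 vs B737: equal → NULL
flight=X43: aircraft=A320 vs B737: differ → A320
flight=X47: aircraft=B737 vs B737: equal → NULL
flight=X58: aircraft=B787 vs B737: differ → B787
flight=X73: aircraft=B737 vs B737: equal → NULL
flight=X75: aircraft=A320 vs B737: differ → A320
flight=X77: aircraft=E190 vs B737: differ → E190
flight=X83: aircraft=B787 vs B737: differ → B787
flight=X99: aircraft=B787 vs B737: differ → B787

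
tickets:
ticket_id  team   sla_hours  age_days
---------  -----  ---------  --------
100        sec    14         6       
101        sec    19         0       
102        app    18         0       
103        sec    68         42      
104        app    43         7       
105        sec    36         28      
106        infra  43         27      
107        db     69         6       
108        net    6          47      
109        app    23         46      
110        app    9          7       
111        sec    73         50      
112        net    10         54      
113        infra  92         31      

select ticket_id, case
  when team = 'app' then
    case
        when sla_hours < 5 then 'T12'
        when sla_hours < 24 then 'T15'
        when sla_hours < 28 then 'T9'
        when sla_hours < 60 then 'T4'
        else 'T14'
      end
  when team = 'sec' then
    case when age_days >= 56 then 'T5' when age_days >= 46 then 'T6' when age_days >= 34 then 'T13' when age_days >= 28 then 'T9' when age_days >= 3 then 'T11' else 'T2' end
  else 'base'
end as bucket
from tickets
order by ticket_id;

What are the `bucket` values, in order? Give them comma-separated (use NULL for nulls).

ticket_id=100: team='sec' → inner[age_days >= 3] → T11
ticket_id=101: team='sec' → inner[ELSE] → T2
ticket_id=102: team='app' → inner[sla_hours < 24] → T15
ticket_id=103: team='sec' → inner[age_days >= 34] → T13
ticket_id=104: team='app' → inner[sla_hours < 60] → T4
ticket_id=105: team='sec' → inner[age_days >= 28] → T9
ticket_id=106: team='infra' → outer ELSE → base
ticket_id=107: team='db' → outer ELSE → base
ticket_id=108: team='net' → outer ELSE → base
ticket_id=109: team='app' → inner[sla_hours < 24] → T15
ticket_id=110: team='app' → inner[sla_hours < 24] → T15
ticket_id=111: team='sec' → inner[age_days >= 46] → T6
ticket_id=112: team='net' → outer ELSE → base
ticket_id=113: team='infra' → outer ELSE → base

T11, T2, T15, T13, T4, T9, base, base, base, T15, T15, T6, base, base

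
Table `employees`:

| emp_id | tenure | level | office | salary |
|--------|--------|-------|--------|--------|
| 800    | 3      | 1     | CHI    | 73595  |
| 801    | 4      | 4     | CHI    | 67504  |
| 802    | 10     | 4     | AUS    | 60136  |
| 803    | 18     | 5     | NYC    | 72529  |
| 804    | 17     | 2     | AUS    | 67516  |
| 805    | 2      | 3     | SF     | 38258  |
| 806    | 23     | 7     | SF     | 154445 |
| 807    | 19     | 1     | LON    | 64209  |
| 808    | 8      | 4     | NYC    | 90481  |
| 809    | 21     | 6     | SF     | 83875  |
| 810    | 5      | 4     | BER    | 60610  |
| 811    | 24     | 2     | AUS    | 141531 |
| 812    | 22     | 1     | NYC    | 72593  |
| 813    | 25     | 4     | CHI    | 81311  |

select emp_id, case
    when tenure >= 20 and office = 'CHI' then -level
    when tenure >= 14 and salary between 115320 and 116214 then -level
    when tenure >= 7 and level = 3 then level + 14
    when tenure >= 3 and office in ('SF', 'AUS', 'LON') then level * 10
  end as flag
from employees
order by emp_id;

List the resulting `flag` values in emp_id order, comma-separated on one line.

NULL, NULL, 40, NULL, 20, NULL, 70, 10, NULL, 60, NULL, 20, NULL, -4

emp_id=800: (no match → NULL) → NULL
emp_id=801: (no match → NULL) → NULL
emp_id=802: tenure >= 3 and office in ('SF', 'AUS', 'LON') → 40
emp_id=803: (no match → NULL) → NULL
emp_id=804: tenure >= 3 and office in ('SF', 'AUS', 'LON') → 20
emp_id=805: (no match → NULL) → NULL
emp_id=806: tenure >= 3 and office in ('SF', 'AUS', 'LON') → 70
emp_id=807: tenure >= 3 and office in ('SF', 'AUS', 'LON') → 10
emp_id=808: (no match → NULL) → NULL
emp_id=809: tenure >= 3 and office in ('SF', 'AUS', 'LON') → 60
emp_id=810: (no match → NULL) → NULL
emp_id=811: tenure >= 3 and office in ('SF', 'AUS', 'LON') → 20
emp_id=812: (no match → NULL) → NULL
emp_id=813: tenure >= 20 and office = 'CHI' → -4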